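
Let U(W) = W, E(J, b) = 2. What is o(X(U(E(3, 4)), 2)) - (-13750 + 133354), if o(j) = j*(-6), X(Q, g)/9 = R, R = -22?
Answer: -118416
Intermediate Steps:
X(Q, g) = -198 (X(Q, g) = 9*(-22) = -198)
o(j) = -6*j
o(X(U(E(3, 4)), 2)) - (-13750 + 133354) = -6*(-198) - (-13750 + 133354) = 1188 - 1*119604 = 1188 - 119604 = -118416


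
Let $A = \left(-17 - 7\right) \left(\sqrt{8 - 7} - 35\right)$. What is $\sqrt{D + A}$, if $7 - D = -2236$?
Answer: $\sqrt{3059} \approx 55.308$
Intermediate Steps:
$D = 2243$ ($D = 7 - -2236 = 7 + 2236 = 2243$)
$A = 816$ ($A = \left(-17 - 7\right) \left(\sqrt{1} - 35\right) = - 24 \left(1 - 35\right) = \left(-24\right) \left(-34\right) = 816$)
$\sqrt{D + A} = \sqrt{2243 + 816} = \sqrt{3059}$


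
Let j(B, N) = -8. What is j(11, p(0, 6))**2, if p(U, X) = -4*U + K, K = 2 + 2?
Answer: 64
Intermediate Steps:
K = 4
p(U, X) = 4 - 4*U (p(U, X) = -4*U + 4 = 4 - 4*U)
j(11, p(0, 6))**2 = (-8)**2 = 64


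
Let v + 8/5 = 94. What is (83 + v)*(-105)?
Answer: -18417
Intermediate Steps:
v = 462/5 (v = -8/5 + 94 = 462/5 ≈ 92.400)
(83 + v)*(-105) = (83 + 462/5)*(-105) = (877/5)*(-105) = -18417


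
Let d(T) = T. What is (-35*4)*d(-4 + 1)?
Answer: 420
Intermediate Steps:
(-35*4)*d(-4 + 1) = (-35*4)*(-4 + 1) = -140*(-3) = 420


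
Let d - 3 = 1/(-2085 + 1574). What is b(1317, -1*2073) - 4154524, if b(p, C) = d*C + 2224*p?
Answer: -629414512/511 ≈ -1.2317e+6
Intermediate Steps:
d = 1532/511 (d = 3 + 1/(-2085 + 1574) = 3 + 1/(-511) = 3 - 1/511 = 1532/511 ≈ 2.9980)
b(p, C) = 2224*p + 1532*C/511 (b(p, C) = 1532*C/511 + 2224*p = 2224*p + 1532*C/511)
b(1317, -1*2073) - 4154524 = (2224*1317 + 1532*(-1*2073)/511) - 4154524 = (2929008 + (1532/511)*(-2073)) - 4154524 = (2929008 - 3175836/511) - 4154524 = 1493547252/511 - 4154524 = -629414512/511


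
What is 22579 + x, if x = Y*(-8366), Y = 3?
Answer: -2519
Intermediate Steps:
x = -25098 (x = 3*(-8366) = -25098)
22579 + x = 22579 - 25098 = -2519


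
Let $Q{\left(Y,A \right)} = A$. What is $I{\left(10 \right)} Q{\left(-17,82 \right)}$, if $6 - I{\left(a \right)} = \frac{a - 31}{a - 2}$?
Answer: $\frac{2829}{4} \approx 707.25$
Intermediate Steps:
$I{\left(a \right)} = 6 - \frac{-31 + a}{-2 + a}$ ($I{\left(a \right)} = 6 - \frac{a - 31}{a - 2} = 6 - \frac{-31 + a}{-2 + a}$)
$I{\left(10 \right)} Q{\left(-17,82 \right)} = \frac{19 + 5 \cdot 10}{-2 + 10} \cdot 82 = \frac{19 + 50}{8} \cdot 82 = \frac{1}{8} \cdot 69 \cdot 82 = \frac{69}{8} \cdot 82 = \frac{2829}{4}$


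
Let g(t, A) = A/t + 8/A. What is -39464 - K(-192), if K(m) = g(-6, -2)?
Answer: -118381/3 ≈ -39460.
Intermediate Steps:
g(t, A) = 8/A + A/t
K(m) = -11/3 (K(m) = 8/(-2) - 2/(-6) = 8*(-½) - 2*(-⅙) = -4 + ⅓ = -11/3)
-39464 - K(-192) = -39464 - 1*(-11/3) = -39464 + 11/3 = -118381/3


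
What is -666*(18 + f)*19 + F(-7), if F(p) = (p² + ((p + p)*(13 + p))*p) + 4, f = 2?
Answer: -252439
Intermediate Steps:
F(p) = 4 + p² + 2*p²*(13 + p) (F(p) = (p² + ((2*p)*(13 + p))*p) + 4 = (p² + (2*p*(13 + p))*p) + 4 = (p² + 2*p²*(13 + p)) + 4 = 4 + p² + 2*p²*(13 + p))
-666*(18 + f)*19 + F(-7) = -666*(18 + 2)*19 + (4 + 2*(-7)³ + 27*(-7)²) = -13320*19 + (4 + 2*(-343) + 27*49) = -666*380 + (4 - 686 + 1323) = -253080 + 641 = -252439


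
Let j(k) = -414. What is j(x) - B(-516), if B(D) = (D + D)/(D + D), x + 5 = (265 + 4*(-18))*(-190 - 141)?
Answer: -415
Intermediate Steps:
x = -63888 (x = -5 + (265 + 4*(-18))*(-190 - 141) = -5 + (265 - 72)*(-331) = -5 + 193*(-331) = -5 - 63883 = -63888)
B(D) = 1 (B(D) = (2*D)/((2*D)) = (2*D)*(1/(2*D)) = 1)
j(x) - B(-516) = -414 - 1*1 = -414 - 1 = -415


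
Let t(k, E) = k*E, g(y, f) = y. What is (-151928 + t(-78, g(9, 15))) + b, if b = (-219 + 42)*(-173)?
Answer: -122009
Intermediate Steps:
t(k, E) = E*k
b = 30621 (b = -177*(-173) = 30621)
(-151928 + t(-78, g(9, 15))) + b = (-151928 + 9*(-78)) + 30621 = (-151928 - 702) + 30621 = -152630 + 30621 = -122009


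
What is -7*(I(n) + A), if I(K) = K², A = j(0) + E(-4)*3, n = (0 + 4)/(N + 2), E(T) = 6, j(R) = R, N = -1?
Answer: -238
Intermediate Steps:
n = 4 (n = (0 + 4)/(-1 + 2) = 4/1 = 4*1 = 4)
A = 18 (A = 0 + 6*3 = 0 + 18 = 18)
-7*(I(n) + A) = -7*(4² + 18) = -7*(16 + 18) = -7*34 = -238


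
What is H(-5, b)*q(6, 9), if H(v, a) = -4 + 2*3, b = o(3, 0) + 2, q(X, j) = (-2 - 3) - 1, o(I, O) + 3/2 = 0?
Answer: -12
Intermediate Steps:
o(I, O) = -3/2 (o(I, O) = -3/2 + 0 = -3/2)
q(X, j) = -6 (q(X, j) = -5 - 1 = -6)
b = ½ (b = -3/2 + 2 = ½ ≈ 0.50000)
H(v, a) = 2 (H(v, a) = -4 + 6 = 2)
H(-5, b)*q(6, 9) = 2*(-6) = -12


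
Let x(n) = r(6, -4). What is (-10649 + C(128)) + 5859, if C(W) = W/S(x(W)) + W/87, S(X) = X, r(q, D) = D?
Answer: -419386/87 ≈ -4820.5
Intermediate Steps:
x(n) = -4
C(W) = -83*W/348 (C(W) = W/(-4) + W/87 = W*(-¼) + W*(1/87) = -W/4 + W/87 = -83*W/348)
(-10649 + C(128)) + 5859 = (-10649 - 83/348*128) + 5859 = (-10649 - 2656/87) + 5859 = -929119/87 + 5859 = -419386/87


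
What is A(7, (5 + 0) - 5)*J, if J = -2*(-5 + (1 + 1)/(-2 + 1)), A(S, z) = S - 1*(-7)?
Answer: 196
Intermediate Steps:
A(S, z) = 7 + S (A(S, z) = S + 7 = 7 + S)
J = 14 (J = -2*(-5 + 2/(-1)) = -2*(-5 + 2*(-1)) = -2*(-5 - 2) = -2*(-7) = 14)
A(7, (5 + 0) - 5)*J = (7 + 7)*14 = 14*14 = 196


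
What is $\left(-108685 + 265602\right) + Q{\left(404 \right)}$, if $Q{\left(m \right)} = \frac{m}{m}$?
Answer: $156918$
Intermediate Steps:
$Q{\left(m \right)} = 1$
$\left(-108685 + 265602\right) + Q{\left(404 \right)} = \left(-108685 + 265602\right) + 1 = 156917 + 1 = 156918$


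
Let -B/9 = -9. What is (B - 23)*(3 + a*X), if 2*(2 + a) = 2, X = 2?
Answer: 58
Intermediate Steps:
B = 81 (B = -9*(-9) = 81)
a = -1 (a = -2 + (½)*2 = -2 + 1 = -1)
(B - 23)*(3 + a*X) = (81 - 23)*(3 - 1*2) = 58*(3 - 2) = 58*1 = 58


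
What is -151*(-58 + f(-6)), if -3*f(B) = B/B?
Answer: 26425/3 ≈ 8808.3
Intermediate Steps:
f(B) = -⅓ (f(B) = -B/(3*B) = -⅓*1 = -⅓)
-151*(-58 + f(-6)) = -151*(-58 - ⅓) = -151*(-175/3) = 26425/3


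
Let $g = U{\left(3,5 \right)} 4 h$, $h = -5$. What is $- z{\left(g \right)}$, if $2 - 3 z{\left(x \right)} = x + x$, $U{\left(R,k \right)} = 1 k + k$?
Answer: $-134$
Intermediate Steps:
$U{\left(R,k \right)} = 2 k$ ($U{\left(R,k \right)} = k + k = 2 k$)
$g = -200$ ($g = 2 \cdot 5 \cdot 4 \left(-5\right) = 10 \cdot 4 \left(-5\right) = 40 \left(-5\right) = -200$)
$z{\left(x \right)} = \frac{2}{3} - \frac{2 x}{3}$ ($z{\left(x \right)} = \frac{2}{3} - \frac{x + x}{3} = \frac{2}{3} - \frac{2 x}{3}$)
$- z{\left(g \right)} = - (\frac{2}{3} - - \frac{400}{3}) = - (\frac{2}{3} + \frac{400}{3}) = \left(-1\right) 134 = -134$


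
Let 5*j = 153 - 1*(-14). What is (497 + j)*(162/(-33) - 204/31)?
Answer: -10390536/1705 ≈ -6094.2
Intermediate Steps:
j = 167/5 (j = (153 - 1*(-14))/5 = (153 + 14)/5 = (1/5)*167 = 167/5 ≈ 33.400)
(497 + j)*(162/(-33) - 204/31) = (497 + 167/5)*(162/(-33) - 204/31) = 2652*(162*(-1/33) - 204*1/31)/5 = 2652*(-54/11 - 204/31)/5 = (2652/5)*(-3918/341) = -10390536/1705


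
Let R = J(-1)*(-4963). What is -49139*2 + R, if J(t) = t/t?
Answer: -103241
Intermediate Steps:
J(t) = 1
R = -4963 (R = 1*(-4963) = -4963)
-49139*2 + R = -49139*2 - 4963 = -98278 - 4963 = -103241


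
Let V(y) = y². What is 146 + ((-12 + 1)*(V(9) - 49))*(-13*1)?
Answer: 4722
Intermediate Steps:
146 + ((-12 + 1)*(V(9) - 49))*(-13*1) = 146 + ((-12 + 1)*(9² - 49))*(-13*1) = 146 - 11*(81 - 49)*(-13) = 146 - 11*32*(-13) = 146 - 352*(-13) = 146 + 4576 = 4722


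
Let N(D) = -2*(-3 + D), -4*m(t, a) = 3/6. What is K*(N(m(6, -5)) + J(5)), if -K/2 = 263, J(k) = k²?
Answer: -32875/2 ≈ -16438.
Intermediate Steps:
m(t, a) = -⅛ (m(t, a) = -3/(4*6) = -¼*½ = -⅛)
K = -526 (K = -2*263 = -526)
N(D) = 6 - 2*D
K*(N(m(6, -5)) + J(5)) = -526*((6 - 2*(-⅛)) + 5²) = -526*((6 + ¼) + 25) = -526*(25/4 + 25) = -526*125/4 = -32875/2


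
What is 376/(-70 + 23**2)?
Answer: 376/459 ≈ 0.81917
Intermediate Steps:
376/(-70 + 23**2) = 376/(-70 + 529) = 376/459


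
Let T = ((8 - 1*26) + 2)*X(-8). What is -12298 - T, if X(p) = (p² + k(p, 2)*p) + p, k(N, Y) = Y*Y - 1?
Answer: -11786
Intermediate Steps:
k(N, Y) = -1 + Y² (k(N, Y) = Y² - 1 = -1 + Y²)
X(p) = p² + 4*p (X(p) = (p² + (-1 + 2²)*p) + p = (p² + (-1 + 4)*p) + p = (p² + 3*p) + p = p² + 4*p)
T = -512 (T = ((8 - 1*26) + 2)*(-8*(4 - 8)) = ((8 - 26) + 2)*(-8*(-4)) = (-18 + 2)*32 = -16*32 = -512)
-12298 - T = -12298 - 1*(-512) = -12298 + 512 = -11786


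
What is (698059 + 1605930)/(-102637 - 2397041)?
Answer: -2303989/2499678 ≈ -0.92171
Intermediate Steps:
(698059 + 1605930)/(-102637 - 2397041) = 2303989/(-2499678) = 2303989*(-1/2499678) = -2303989/2499678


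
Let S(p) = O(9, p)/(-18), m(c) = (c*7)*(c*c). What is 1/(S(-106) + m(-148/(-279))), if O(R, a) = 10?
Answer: 21717639/10627189 ≈ 2.0436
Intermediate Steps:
m(c) = 7*c**3 (m(c) = (7*c)*c**2 = 7*c**3)
S(p) = -5/9 (S(p) = 10/(-18) = 10*(-1/18) = -5/9)
1/(S(-106) + m(-148/(-279))) = 1/(-5/9 + 7*(-148/(-279))**3) = 1/(-5/9 + 7*(-148*(-1/279))**3) = 1/(-5/9 + 7*(148/279)**3) = 1/(-5/9 + 7*(3241792/21717639)) = 1/(-5/9 + 22692544/21717639) = 1/(10627189/21717639) = 21717639/10627189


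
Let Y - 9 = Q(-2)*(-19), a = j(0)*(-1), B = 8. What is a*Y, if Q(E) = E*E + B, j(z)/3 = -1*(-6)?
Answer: 3942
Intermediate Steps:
j(z) = 18 (j(z) = 3*(-1*(-6)) = 3*6 = 18)
Q(E) = 8 + E² (Q(E) = E*E + 8 = E² + 8 = 8 + E²)
a = -18 (a = 18*(-1) = -18)
Y = -219 (Y = 9 + (8 + (-2)²)*(-19) = 9 + (8 + 4)*(-19) = 9 + 12*(-19) = 9 - 228 = -219)
a*Y = -18*(-219) = 3942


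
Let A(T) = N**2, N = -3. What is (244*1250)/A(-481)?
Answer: 305000/9 ≈ 33889.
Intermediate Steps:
A(T) = 9 (A(T) = (-3)**2 = 9)
(244*1250)/A(-481) = (244*1250)/9 = 305000*(1/9) = 305000/9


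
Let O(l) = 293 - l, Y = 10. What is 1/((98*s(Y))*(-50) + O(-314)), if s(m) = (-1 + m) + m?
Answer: -1/92493 ≈ -1.0812e-5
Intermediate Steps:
s(m) = -1 + 2*m
1/((98*s(Y))*(-50) + O(-314)) = 1/((98*(-1 + 2*10))*(-50) + (293 - 1*(-314))) = 1/((98*(-1 + 20))*(-50) + (293 + 314)) = 1/((98*19)*(-50) + 607) = 1/(1862*(-50) + 607) = 1/(-93100 + 607) = 1/(-92493) = -1/92493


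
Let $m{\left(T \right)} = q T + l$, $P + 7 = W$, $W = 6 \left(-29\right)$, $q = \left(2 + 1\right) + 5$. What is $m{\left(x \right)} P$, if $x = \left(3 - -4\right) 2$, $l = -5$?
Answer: $-19367$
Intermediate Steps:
$q = 8$ ($q = 3 + 5 = 8$)
$x = 14$ ($x = \left(3 + 4\right) 2 = 7 \cdot 2 = 14$)
$W = -174$
$P = -181$ ($P = -7 - 174 = -181$)
$m{\left(T \right)} = -5 + 8 T$ ($m{\left(T \right)} = 8 T - 5 = -5 + 8 T$)
$m{\left(x \right)} P = \left(-5 + 8 \cdot 14\right) \left(-181\right) = \left(-5 + 112\right) \left(-181\right) = 107 \left(-181\right) = -19367$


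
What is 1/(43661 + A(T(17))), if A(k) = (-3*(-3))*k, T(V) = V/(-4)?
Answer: 4/174491 ≈ 2.2924e-5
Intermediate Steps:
T(V) = -V/4 (T(V) = V*(-1/4) = -V/4)
A(k) = 9*k
1/(43661 + A(T(17))) = 1/(43661 + 9*(-1/4*17)) = 1/(43661 + 9*(-17/4)) = 1/(43661 - 153/4) = 1/(174491/4) = 4/174491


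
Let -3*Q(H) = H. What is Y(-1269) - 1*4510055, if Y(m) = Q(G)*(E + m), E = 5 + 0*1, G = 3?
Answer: -4508791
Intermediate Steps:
Q(H) = -H/3
E = 5 (E = 5 + 0 = 5)
Y(m) = -5 - m (Y(m) = (-⅓*3)*(5 + m) = -(5 + m) = -5 - m)
Y(-1269) - 1*4510055 = (-5 - 1*(-1269)) - 1*4510055 = (-5 + 1269) - 4510055 = 1264 - 4510055 = -4508791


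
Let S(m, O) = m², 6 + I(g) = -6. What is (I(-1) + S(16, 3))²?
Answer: 59536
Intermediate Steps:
I(g) = -12 (I(g) = -6 - 6 = -12)
(I(-1) + S(16, 3))² = (-12 + 16²)² = (-12 + 256)² = 244² = 59536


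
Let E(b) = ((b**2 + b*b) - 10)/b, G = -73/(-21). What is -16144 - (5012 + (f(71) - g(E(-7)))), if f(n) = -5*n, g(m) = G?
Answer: -436748/21 ≈ -20798.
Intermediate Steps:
G = 73/21 (G = -73*(-1/21) = 73/21 ≈ 3.4762)
E(b) = (-10 + 2*b**2)/b (E(b) = ((b**2 + b**2) - 10)/b = (2*b**2 - 10)/b = (-10 + 2*b**2)/b)
g(m) = 73/21
-16144 - (5012 + (f(71) - g(E(-7)))) = -16144 - (5012 + (-5*71 - 1*73/21)) = -16144 - (5012 + (-355 - 73/21)) = -16144 - (5012 - 7528/21) = -16144 - 1*97724/21 = -16144 - 97724/21 = -436748/21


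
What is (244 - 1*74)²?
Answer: 28900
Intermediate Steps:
(244 - 1*74)² = (244 - 74)² = 170² = 28900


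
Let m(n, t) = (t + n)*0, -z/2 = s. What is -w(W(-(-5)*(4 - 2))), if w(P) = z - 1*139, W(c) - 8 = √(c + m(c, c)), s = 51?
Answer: 241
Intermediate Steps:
z = -102 (z = -2*51 = -102)
m(n, t) = 0 (m(n, t) = (n + t)*0 = 0)
W(c) = 8 + √c (W(c) = 8 + √(c + 0) = 8 + √c)
w(P) = -241 (w(P) = -102 - 1*139 = -102 - 139 = -241)
-w(W(-(-5)*(4 - 2))) = -1*(-241) = 241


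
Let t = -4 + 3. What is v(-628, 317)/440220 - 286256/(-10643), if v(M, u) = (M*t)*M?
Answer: 1050156788/40390185 ≈ 26.000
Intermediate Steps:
t = -1
v(M, u) = -M**2 (v(M, u) = (M*(-1))*M = (-M)*M = -M**2)
v(-628, 317)/440220 - 286256/(-10643) = -1*(-628)**2/440220 - 286256/(-10643) = -1*394384*(1/440220) - 286256*(-1/10643) = -394384*1/440220 + 286256/10643 = -98596/110055 + 286256/10643 = 1050156788/40390185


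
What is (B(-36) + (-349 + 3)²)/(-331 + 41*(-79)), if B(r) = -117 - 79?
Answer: -3984/119 ≈ -33.479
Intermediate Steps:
B(r) = -196
(B(-36) + (-349 + 3)²)/(-331 + 41*(-79)) = (-196 + (-349 + 3)²)/(-331 + 41*(-79)) = (-196 + (-346)²)/(-331 - 3239) = (-196 + 119716)/(-3570) = 119520*(-1/3570) = -3984/119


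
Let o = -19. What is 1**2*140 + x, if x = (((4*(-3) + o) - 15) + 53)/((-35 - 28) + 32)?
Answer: 4333/31 ≈ 139.77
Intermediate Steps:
x = -7/31 (x = (((4*(-3) - 19) - 15) + 53)/((-35 - 28) + 32) = (((-12 - 19) - 15) + 53)/(-63 + 32) = ((-31 - 15) + 53)/(-31) = (-46 + 53)*(-1/31) = 7*(-1/31) = -7/31 ≈ -0.22581)
1**2*140 + x = 1**2*140 - 7/31 = 1*140 - 7/31 = 140 - 7/31 = 4333/31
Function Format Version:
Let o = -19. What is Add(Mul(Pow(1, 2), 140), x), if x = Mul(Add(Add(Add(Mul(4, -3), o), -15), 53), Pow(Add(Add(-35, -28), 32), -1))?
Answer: Rational(4333, 31) ≈ 139.77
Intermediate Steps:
x = Rational(-7, 31) (x = Mul(Add(Add(Add(Mul(4, -3), -19), -15), 53), Pow(Add(Add(-35, -28), 32), -1)) = Mul(Add(Add(Add(-12, -19), -15), 53), Pow(Add(-63, 32), -1)) = Mul(Add(Add(-31, -15), 53), Pow(-31, -1)) = Mul(Add(-46, 53), Rational(-1, 31)) = Mul(7, Rational(-1, 31)) = Rational(-7, 31) ≈ -0.22581)
Add(Mul(Pow(1, 2), 140), x) = Add(Mul(Pow(1, 2), 140), Rational(-7, 31)) = Add(Mul(1, 140), Rational(-7, 31)) = Add(140, Rational(-7, 31)) = Rational(4333, 31)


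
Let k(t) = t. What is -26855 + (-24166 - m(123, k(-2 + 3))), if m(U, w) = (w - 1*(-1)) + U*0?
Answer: -51023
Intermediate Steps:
m(U, w) = 1 + w (m(U, w) = (w + 1) + 0 = (1 + w) + 0 = 1 + w)
-26855 + (-24166 - m(123, k(-2 + 3))) = -26855 + (-24166 - (1 + (-2 + 3))) = -26855 + (-24166 - (1 + 1)) = -26855 + (-24166 - 1*2) = -26855 + (-24166 - 2) = -26855 - 24168 = -51023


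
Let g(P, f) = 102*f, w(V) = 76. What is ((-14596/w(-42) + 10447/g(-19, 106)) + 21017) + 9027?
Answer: 6132624337/205428 ≈ 29853.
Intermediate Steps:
((-14596/w(-42) + 10447/g(-19, 106)) + 21017) + 9027 = ((-14596/76 + 10447/((102*106))) + 21017) + 9027 = ((-14596*1/76 + 10447/10812) + 21017) + 9027 = ((-3649/19 + 10447*(1/10812)) + 21017) + 9027 = ((-3649/19 + 10447/10812) + 21017) + 9027 = (-39254495/205428 + 21017) + 9027 = 4278225781/205428 + 9027 = 6132624337/205428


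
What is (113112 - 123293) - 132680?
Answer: -142861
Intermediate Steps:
(113112 - 123293) - 132680 = -10181 - 132680 = -142861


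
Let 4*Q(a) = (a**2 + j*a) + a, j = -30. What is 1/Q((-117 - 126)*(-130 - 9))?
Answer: 1/284976549 ≈ 3.5091e-9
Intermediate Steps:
Q(a) = -29*a/4 + a**2/4 (Q(a) = ((a**2 - 30*a) + a)/4 = (a**2 - 29*a)/4 = -29*a/4 + a**2/4)
1/Q((-117 - 126)*(-130 - 9)) = 1/(((-117 - 126)*(-130 - 9))*(-29 + (-117 - 126)*(-130 - 9))/4) = 1/((-243*(-139))*(-29 - 243*(-139))/4) = 1/((1/4)*33777*(-29 + 33777)) = 1/((1/4)*33777*33748) = 1/284976549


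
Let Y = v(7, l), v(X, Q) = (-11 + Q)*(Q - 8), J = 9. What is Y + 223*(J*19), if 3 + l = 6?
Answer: 38173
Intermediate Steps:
l = 3 (l = -3 + 6 = 3)
v(X, Q) = (-11 + Q)*(-8 + Q)
Y = 40 (Y = 88 + 3² - 19*3 = 88 + 9 - 57 = 40)
Y + 223*(J*19) = 40 + 223*(9*19) = 40 + 223*171 = 40 + 38133 = 38173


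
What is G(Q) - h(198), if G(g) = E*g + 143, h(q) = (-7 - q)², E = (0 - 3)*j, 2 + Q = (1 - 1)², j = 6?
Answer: -41846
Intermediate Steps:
Q = -2 (Q = -2 + (1 - 1)² = -2 + 0² = -2 + 0 = -2)
E = -18 (E = (0 - 3)*6 = -3*6 = -18)
G(g) = 143 - 18*g (G(g) = -18*g + 143 = 143 - 18*g)
G(Q) - h(198) = (143 - 18*(-2)) - (7 + 198)² = (143 + 36) - 1*205² = 179 - 1*42025 = 179 - 42025 = -41846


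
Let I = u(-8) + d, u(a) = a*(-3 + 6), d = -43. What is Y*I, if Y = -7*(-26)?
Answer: -12194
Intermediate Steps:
u(a) = 3*a (u(a) = a*3 = 3*a)
Y = 182
I = -67 (I = 3*(-8) - 43 = -24 - 43 = -67)
Y*I = 182*(-67) = -12194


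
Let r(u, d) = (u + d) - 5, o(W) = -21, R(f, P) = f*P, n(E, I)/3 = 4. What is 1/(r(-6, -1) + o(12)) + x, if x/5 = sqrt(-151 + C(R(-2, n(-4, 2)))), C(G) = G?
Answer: -1/33 + 25*I*sqrt(7) ≈ -0.030303 + 66.144*I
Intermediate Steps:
n(E, I) = 12 (n(E, I) = 3*4 = 12)
R(f, P) = P*f
r(u, d) = -5 + d + u (r(u, d) = (d + u) - 5 = -5 + d + u)
x = 25*I*sqrt(7) (x = 5*sqrt(-151 + 12*(-2)) = 5*sqrt(-151 - 24) = 5*sqrt(-175) = 5*(5*I*sqrt(7)) = 25*I*sqrt(7) ≈ 66.144*I)
1/(r(-6, -1) + o(12)) + x = 1/((-5 - 1 - 6) - 21) + 25*I*sqrt(7) = 1/(-12 - 21) + 25*I*sqrt(7) = 1/(-33) + 25*I*sqrt(7) = -1/33 + 25*I*sqrt(7)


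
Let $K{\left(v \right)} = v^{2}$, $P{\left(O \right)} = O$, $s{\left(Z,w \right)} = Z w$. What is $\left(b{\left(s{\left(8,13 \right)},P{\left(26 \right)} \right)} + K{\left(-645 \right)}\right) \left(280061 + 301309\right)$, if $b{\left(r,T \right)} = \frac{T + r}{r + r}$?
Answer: $\frac{967459270425}{4} \approx 2.4186 \cdot 10^{11}$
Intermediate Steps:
$b{\left(r,T \right)} = \frac{T + r}{2 r}$
$\left(b{\left(s{\left(8,13 \right)},P{\left(26 \right)} \right)} + K{\left(-645 \right)}\right) \left(280061 + 301309\right) = \left(\frac{26 + 8 \cdot 13}{2 \cdot 8 \cdot 13} + \left(-645\right)^{2}\right) \left(280061 + 301309\right) = \left(\frac{26 + 104}{2 \cdot 104} + 416025\right) 581370 = \left(\frac{1}{2} \cdot \frac{1}{104} \cdot 130 + 416025\right) 581370 = \left(\frac{5}{8} + 416025\right) 581370 = \frac{3328205}{8} \cdot 581370 = \frac{967459270425}{4}$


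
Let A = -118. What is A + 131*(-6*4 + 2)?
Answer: -3000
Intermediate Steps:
A + 131*(-6*4 + 2) = -118 + 131*(-6*4 + 2) = -118 + 131*(-24 + 2) = -118 + 131*(-22) = -118 - 2882 = -3000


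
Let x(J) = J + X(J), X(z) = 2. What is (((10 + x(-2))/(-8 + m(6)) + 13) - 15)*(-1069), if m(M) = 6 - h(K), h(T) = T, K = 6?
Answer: 13897/4 ≈ 3474.3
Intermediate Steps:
x(J) = 2 + J (x(J) = J + 2 = 2 + J)
m(M) = 0 (m(M) = 6 - 1*6 = 6 - 6 = 0)
(((10 + x(-2))/(-8 + m(6)) + 13) - 15)*(-1069) = (((10 + (2 - 2))/(-8 + 0) + 13) - 15)*(-1069) = (((10 + 0)/(-8) + 13) - 15)*(-1069) = ((10*(-1/8) + 13) - 15)*(-1069) = ((-5/4 + 13) - 15)*(-1069) = (47/4 - 15)*(-1069) = -13/4*(-1069) = 13897/4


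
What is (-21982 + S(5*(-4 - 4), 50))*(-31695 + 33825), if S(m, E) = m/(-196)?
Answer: -2294240040/49 ≈ -4.6821e+7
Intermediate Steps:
S(m, E) = -m/196 (S(m, E) = m*(-1/196) = -m/196)
(-21982 + S(5*(-4 - 4), 50))*(-31695 + 33825) = (-21982 - 5*(-4 - 4)/196)*(-31695 + 33825) = (-21982 - 5*(-8)/196)*2130 = (-21982 - 1/196*(-40))*2130 = (-21982 + 10/49)*2130 = -1077108/49*2130 = -2294240040/49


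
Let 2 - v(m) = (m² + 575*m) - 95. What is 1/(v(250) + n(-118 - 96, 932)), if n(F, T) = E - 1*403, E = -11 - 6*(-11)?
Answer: -1/206501 ≈ -4.8426e-6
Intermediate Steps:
E = 55 (E = -11 + 66 = 55)
v(m) = 97 - m² - 575*m (v(m) = 2 - ((m² + 575*m) - 95) = 2 - (-95 + m² + 575*m) = 2 + (95 - m² - 575*m) = 97 - m² - 575*m)
n(F, T) = -348 (n(F, T) = 55 - 1*403 = 55 - 403 = -348)
1/(v(250) + n(-118 - 96, 932)) = 1/((97 - 1*250² - 575*250) - 348) = 1/((97 - 1*62500 - 143750) - 348) = 1/((97 - 62500 - 143750) - 348) = 1/(-206153 - 348) = 1/(-206501) = -1/206501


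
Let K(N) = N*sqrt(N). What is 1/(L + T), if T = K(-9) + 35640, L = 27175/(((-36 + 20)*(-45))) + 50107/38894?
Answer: 279797137978902192/9982896574997801317657 + 211735645256448*I/9982896574997801317657 ≈ 2.8028e-5 + 2.121e-8*I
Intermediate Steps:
K(N) = N**(3/2)
L = 109302149/2800368 (L = 27175/((-16*(-45))) + 50107*(1/38894) = 27175/720 + 50107/38894 = 27175*(1/720) + 50107/38894 = 5435/144 + 50107/38894 = 109302149/2800368 ≈ 39.031)
T = 35640 - 27*I (T = (-9)**(3/2) + 35640 = -27*I + 35640 = 35640 - 27*I ≈ 35640.0 - 27.0*I)
1/(L + T) = 1/(109302149/2800368 + (35640 - 27*I)) = 1/(99914417669/2800368 - 27*I) = 7842060935424*(99914417669/2800368 + 27*I)/9982896574997801317657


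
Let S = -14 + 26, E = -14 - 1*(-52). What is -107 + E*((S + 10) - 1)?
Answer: 691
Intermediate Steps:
E = 38 (E = -14 + 52 = 38)
S = 12
-107 + E*((S + 10) - 1) = -107 + 38*((12 + 10) - 1) = -107 + 38*(22 - 1) = -107 + 38*21 = -107 + 798 = 691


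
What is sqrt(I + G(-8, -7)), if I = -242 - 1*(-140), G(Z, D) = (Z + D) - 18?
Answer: 3*I*sqrt(15) ≈ 11.619*I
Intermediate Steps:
G(Z, D) = -18 + D + Z (G(Z, D) = (D + Z) - 18 = -18 + D + Z)
I = -102 (I = -242 + 140 = -102)
sqrt(I + G(-8, -7)) = sqrt(-102 + (-18 - 7 - 8)) = sqrt(-102 - 33) = sqrt(-135) = 3*I*sqrt(15)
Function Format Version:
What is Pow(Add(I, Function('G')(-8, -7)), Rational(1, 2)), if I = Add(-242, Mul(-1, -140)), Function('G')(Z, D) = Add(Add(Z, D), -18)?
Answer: Mul(3, I, Pow(15, Rational(1, 2))) ≈ Mul(11.619, I)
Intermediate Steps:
Function('G')(Z, D) = Add(-18, D, Z) (Function('G')(Z, D) = Add(Add(D, Z), -18) = Add(-18, D, Z))
I = -102 (I = Add(-242, 140) = -102)
Pow(Add(I, Function('G')(-8, -7)), Rational(1, 2)) = Pow(Add(-102, Add(-18, -7, -8)), Rational(1, 2)) = Pow(Add(-102, -33), Rational(1, 2)) = Pow(-135, Rational(1, 2)) = Mul(3, I, Pow(15, Rational(1, 2)))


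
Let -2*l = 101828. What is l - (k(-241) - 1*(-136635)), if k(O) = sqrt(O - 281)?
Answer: -187549 - 3*I*sqrt(58) ≈ -1.8755e+5 - 22.847*I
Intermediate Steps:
l = -50914 (l = -1/2*101828 = -50914)
k(O) = sqrt(-281 + O)
l - (k(-241) - 1*(-136635)) = -50914 - (sqrt(-281 - 241) - 1*(-136635)) = -50914 - (sqrt(-522) + 136635) = -50914 - (3*I*sqrt(58) + 136635) = -50914 - (136635 + 3*I*sqrt(58)) = -50914 + (-136635 - 3*I*sqrt(58)) = -187549 - 3*I*sqrt(58)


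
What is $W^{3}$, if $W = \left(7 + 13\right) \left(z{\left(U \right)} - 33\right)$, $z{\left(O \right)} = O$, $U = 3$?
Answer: $-216000000$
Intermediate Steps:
$W = -600$ ($W = \left(7 + 13\right) \left(3 - 33\right) = 20 \left(-30\right) = -600$)
$W^{3} = \left(-600\right)^{3} = -216000000$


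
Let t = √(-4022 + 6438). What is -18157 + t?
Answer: -18157 + 4*√151 ≈ -18108.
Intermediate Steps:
t = 4*√151 (t = √2416 = 4*√151 ≈ 49.153)
-18157 + t = -18157 + 4*√151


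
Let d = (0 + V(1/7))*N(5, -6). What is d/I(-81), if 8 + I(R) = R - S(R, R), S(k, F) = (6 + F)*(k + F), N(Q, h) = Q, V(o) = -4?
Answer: 20/12239 ≈ 0.0016341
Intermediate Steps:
S(k, F) = (6 + F)*(F + k)
d = -20 (d = (0 - 4)*5 = -4*5 = -20)
I(R) = -8 - 11*R - 2*R² (I(R) = -8 + (R - (R² + 6*R + 6*R + R*R)) = -8 + (R - (R² + 6*R + 6*R + R²)) = -8 + (R - (2*R² + 12*R)) = -8 + (R + (-12*R - 2*R²)) = -8 + (-11*R - 2*R²) = -8 - 11*R - 2*R²)
d/I(-81) = -20/(-8 - 11*(-81) - 2*(-81)²) = -20/(-8 + 891 - 2*6561) = -20/(-8 + 891 - 13122) = -20/(-12239) = -20*(-1/12239) = 20/12239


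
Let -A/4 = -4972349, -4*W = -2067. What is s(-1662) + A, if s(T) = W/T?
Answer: 44074900847/2216 ≈ 1.9889e+7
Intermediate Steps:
W = 2067/4 (W = -1/4*(-2067) = 2067/4 ≈ 516.75)
A = 19889396 (A = -4*(-4972349) = 19889396)
s(T) = 2067/(4*T)
s(-1662) + A = (2067/4)/(-1662) + 19889396 = (2067/4)*(-1/1662) + 19889396 = -689/2216 + 19889396 = 44074900847/2216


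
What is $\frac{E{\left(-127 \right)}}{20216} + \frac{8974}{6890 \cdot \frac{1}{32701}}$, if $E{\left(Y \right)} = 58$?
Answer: $\frac{27983787617}{657020} \approx 42592.0$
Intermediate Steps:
$\frac{E{\left(-127 \right)}}{20216} + \frac{8974}{6890 \cdot \frac{1}{32701}} = \frac{58}{20216} + \frac{8974}{6890 \cdot \frac{1}{32701}} = 58 \cdot \frac{1}{20216} + \frac{8974}{6890 \cdot \frac{1}{32701}} = \frac{29}{10108} + \frac{8974}{\frac{130}{617}} = \frac{29}{10108} + 8974 \cdot \frac{617}{130} = \frac{29}{10108} + \frac{2768479}{65} = \frac{27983787617}{657020}$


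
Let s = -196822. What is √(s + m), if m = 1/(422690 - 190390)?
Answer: 21*I*√240842690797/23230 ≈ 443.65*I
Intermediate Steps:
m = 1/232300 ≈ 4.3048e-6
√(s + m) = √(-196822 + 1/232300) = √(-45721750599/232300) = 21*I*√240842690797/23230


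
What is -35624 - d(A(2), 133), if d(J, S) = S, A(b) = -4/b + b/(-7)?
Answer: -35757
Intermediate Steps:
A(b) = -4/b - b/7 (A(b) = -4/b + b*(-1/7) = -4/b - b/7)
-35624 - d(A(2), 133) = -35624 - 1*133 = -35624 - 133 = -35757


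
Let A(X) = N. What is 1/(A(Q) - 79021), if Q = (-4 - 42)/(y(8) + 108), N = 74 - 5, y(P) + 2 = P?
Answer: -1/78952 ≈ -1.2666e-5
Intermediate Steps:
y(P) = -2 + P
N = 69
Q = -23/57 (Q = (-4 - 42)/((-2 + 8) + 108) = -46/(6 + 108) = -46/114 = -46*1/114 = -23/57 ≈ -0.40351)
A(X) = 69
1/(A(Q) - 79021) = 1/(69 - 79021) = 1/(-78952) = -1/78952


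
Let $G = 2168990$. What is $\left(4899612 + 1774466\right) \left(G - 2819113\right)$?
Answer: $-4338971611594$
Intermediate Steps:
$\left(4899612 + 1774466\right) \left(G - 2819113\right) = \left(4899612 + 1774466\right) \left(2168990 - 2819113\right) = 6674078 \left(-650123\right) = -4338971611594$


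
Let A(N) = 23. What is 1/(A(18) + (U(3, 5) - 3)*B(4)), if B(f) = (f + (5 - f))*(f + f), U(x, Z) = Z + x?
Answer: 1/223 ≈ 0.0044843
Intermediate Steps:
B(f) = 10*f (B(f) = 5*(2*f) = 10*f)
1/(A(18) + (U(3, 5) - 3)*B(4)) = 1/(23 + ((5 + 3) - 3)*(10*4)) = 1/(23 + (8 - 3)*40) = 1/(23 + 5*40) = 1/(23 + 200) = 1/223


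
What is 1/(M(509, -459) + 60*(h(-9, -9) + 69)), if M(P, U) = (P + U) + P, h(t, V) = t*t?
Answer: 1/9559 ≈ 0.00010461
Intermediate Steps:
h(t, V) = t²
M(P, U) = U + 2*P
1/(M(509, -459) + 60*(h(-9, -9) + 69)) = 1/((-459 + 2*509) + 60*((-9)² + 69)) = 1/((-459 + 1018) + 60*(81 + 69)) = 1/(559 + 60*150) = 1/(559 + 9000) = 1/9559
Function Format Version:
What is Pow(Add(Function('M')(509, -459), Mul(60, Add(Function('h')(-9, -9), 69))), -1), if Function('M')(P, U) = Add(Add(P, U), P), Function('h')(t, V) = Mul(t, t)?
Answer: Rational(1, 9559) ≈ 0.00010461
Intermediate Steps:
Function('h')(t, V) = Pow(t, 2)
Function('M')(P, U) = Add(U, Mul(2, P))
Pow(Add(Function('M')(509, -459), Mul(60, Add(Function('h')(-9, -9), 69))), -1) = Pow(Add(Add(-459, Mul(2, 509)), Mul(60, Add(Pow(-9, 2), 69))), -1) = Pow(Add(Add(-459, 1018), Mul(60, Add(81, 69))), -1) = Pow(Add(559, Mul(60, 150)), -1) = Pow(Add(559, 9000), -1) = Pow(9559, -1) = Rational(1, 9559)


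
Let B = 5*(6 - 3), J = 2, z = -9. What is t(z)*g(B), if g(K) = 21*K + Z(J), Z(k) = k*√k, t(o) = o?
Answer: -2835 - 18*√2 ≈ -2860.5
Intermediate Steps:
B = 15 (B = 5*3 = 15)
Z(k) = k^(3/2)
g(K) = 2*√2 + 21*K (g(K) = 21*K + 2^(3/2) = 21*K + 2*√2 = 2*√2 + 21*K)
t(z)*g(B) = -9*(2*√2 + 21*15) = -9*(2*√2 + 315) = -9*(315 + 2*√2) = -2835 - 18*√2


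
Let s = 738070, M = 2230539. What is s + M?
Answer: 2968609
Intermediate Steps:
s + M = 738070 + 2230539 = 2968609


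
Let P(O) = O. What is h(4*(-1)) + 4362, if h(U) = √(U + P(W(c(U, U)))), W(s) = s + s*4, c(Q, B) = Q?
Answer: 4362 + 2*I*√6 ≈ 4362.0 + 4.899*I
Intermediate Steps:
W(s) = 5*s (W(s) = s + 4*s = 5*s)
h(U) = √6*√U (h(U) = √(U + 5*U) = √(6*U) = √6*√U)
h(4*(-1)) + 4362 = √6*√(4*(-1)) + 4362 = √6*√(-4) + 4362 = √6*(2*I) + 4362 = 2*I*√6 + 4362 = 4362 + 2*I*√6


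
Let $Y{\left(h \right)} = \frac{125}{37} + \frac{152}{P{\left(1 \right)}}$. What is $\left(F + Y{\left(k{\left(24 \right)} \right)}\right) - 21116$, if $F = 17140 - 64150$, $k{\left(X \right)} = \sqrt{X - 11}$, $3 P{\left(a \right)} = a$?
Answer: $- \frac{2503665}{37} \approx -67667.0$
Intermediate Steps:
$P{\left(a \right)} = \frac{a}{3}$
$k{\left(X \right)} = \sqrt{-11 + X}$
$F = -47010$ ($F = 17140 - 64150 = -47010$)
$Y{\left(h \right)} = \frac{16997}{37}$ ($Y{\left(h \right)} = \frac{125}{37} + \frac{152}{\frac{1}{3} \cdot 1} = 125 \cdot \frac{1}{37} + 152 \frac{1}{\frac{1}{3}} = \frac{125}{37} + 152 \cdot 3 = \frac{125}{37} + 456 = \frac{16997}{37}$)
$\left(F + Y{\left(k{\left(24 \right)} \right)}\right) - 21116 = \left(-47010 + \frac{16997}{37}\right) - 21116 = - \frac{1722373}{37} - 21116 = - \frac{2503665}{37}$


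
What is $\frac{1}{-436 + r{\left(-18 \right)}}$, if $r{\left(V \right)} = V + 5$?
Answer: $- \frac{1}{449} \approx -0.0022272$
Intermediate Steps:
$r{\left(V \right)} = 5 + V$
$\frac{1}{-436 + r{\left(-18 \right)}} = \frac{1}{-436 + \left(5 - 18\right)} = \frac{1}{-436 - 13} = \frac{1}{-449} = - \frac{1}{449}$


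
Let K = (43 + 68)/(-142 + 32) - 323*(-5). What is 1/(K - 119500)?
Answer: -110/12967461 ≈ -8.4828e-6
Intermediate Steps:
K = 177539/110 (K = 111/(-110) + 1615 = 111*(-1/110) + 1615 = -111/110 + 1615 = 177539/110 ≈ 1614.0)
1/(K - 119500) = 1/(177539/110 - 119500) = 1/(-12967461/110) = -110/12967461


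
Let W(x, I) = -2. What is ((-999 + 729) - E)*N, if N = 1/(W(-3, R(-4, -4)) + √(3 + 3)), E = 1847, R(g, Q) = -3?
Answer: -2117 - 2117*√6/2 ≈ -4709.8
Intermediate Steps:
N = 1/(-2 + √6) (N = 1/(-2 + √(3 + 3)) = 1/(-2 + √6) ≈ 2.2247)
((-999 + 729) - E)*N = ((-999 + 729) - 1*1847)*(1 + √6/2) = (-270 - 1847)*(1 + √6/2) = -2117*(1 + √6/2) = -2117 - 2117*√6/2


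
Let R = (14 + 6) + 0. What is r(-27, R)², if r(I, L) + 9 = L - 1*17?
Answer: 36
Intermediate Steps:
R = 20 (R = 20 + 0 = 20)
r(I, L) = -26 + L (r(I, L) = -9 + (L - 1*17) = -9 + (L - 17) = -9 + (-17 + L) = -26 + L)
r(-27, R)² = (-26 + 20)² = (-6)² = 36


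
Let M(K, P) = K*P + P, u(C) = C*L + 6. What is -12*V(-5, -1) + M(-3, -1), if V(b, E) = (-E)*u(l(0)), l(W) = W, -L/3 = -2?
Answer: -70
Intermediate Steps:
L = 6 (L = -3*(-2) = 6)
u(C) = 6 + 6*C (u(C) = C*6 + 6 = 6*C + 6 = 6 + 6*C)
M(K, P) = P + K*P
V(b, E) = -6*E (V(b, E) = (-E)*(6 + 6*0) = (-E)*(6 + 0) = -E*6 = -6*E)
-12*V(-5, -1) + M(-3, -1) = -(-72)*(-1) - (1 - 3) = -12*6 - 1*(-2) = -72 + 2 = -70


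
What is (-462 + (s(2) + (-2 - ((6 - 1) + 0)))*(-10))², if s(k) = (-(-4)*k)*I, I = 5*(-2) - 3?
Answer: 419904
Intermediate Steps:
I = -13 (I = -10 - 3 = -13)
s(k) = -52*k (s(k) = -(-4)*k*(-13) = (4*k)*(-13) = -52*k)
(-462 + (s(2) + (-2 - ((6 - 1) + 0)))*(-10))² = (-462 + (-52*2 + (-2 - ((6 - 1) + 0)))*(-10))² = (-462 + (-104 + (-2 - (5 + 0)))*(-10))² = (-462 + (-104 + (-2 - 1*5))*(-10))² = (-462 + (-104 + (-2 - 5))*(-10))² = (-462 + (-104 - 7)*(-10))² = (-462 - 111*(-10))² = (-462 + 1110)² = 648² = 419904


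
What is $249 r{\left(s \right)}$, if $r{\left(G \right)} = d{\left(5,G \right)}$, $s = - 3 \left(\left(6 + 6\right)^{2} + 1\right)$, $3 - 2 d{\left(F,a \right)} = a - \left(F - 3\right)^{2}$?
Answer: $55029$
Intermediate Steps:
$d{\left(F,a \right)} = \frac{3}{2} + \frac{\left(-3 + F\right)^{2}}{2} - \frac{a}{2}$ ($d{\left(F,a \right)} = \frac{3}{2} - \frac{a - \left(F - 3\right)^{2}}{2} = \frac{3}{2} - \frac{a - \left(-3 + F\right)^{2}}{2} = \frac{3}{2} - \left(\frac{a}{2} - \frac{\left(-3 + F\right)^{2}}{2}\right) = \frac{3}{2} + \frac{\left(-3 + F\right)^{2}}{2} - \frac{a}{2}$)
$s = -435$ ($s = - 3 \left(12^{2} + 1\right) = - 3 \left(144 + 1\right) = \left(-3\right) 145 = -435$)
$r{\left(G \right)} = \frac{7}{2} - \frac{G}{2}$ ($r{\left(G \right)} = \frac{3}{2} + \frac{\left(-3 + 5\right)^{2}}{2} - \frac{G}{2} = \frac{3}{2} + \frac{2^{2}}{2} - \frac{G}{2} = \frac{3}{2} + \frac{1}{2} \cdot 4 - \frac{G}{2} = \frac{3}{2} + 2 - \frac{G}{2} = \frac{7}{2} - \frac{G}{2}$)
$249 r{\left(s \right)} = 249 \left(\frac{7}{2} - - \frac{435}{2}\right) = 249 \left(\frac{7}{2} + \frac{435}{2}\right) = 249 \cdot 221 = 55029$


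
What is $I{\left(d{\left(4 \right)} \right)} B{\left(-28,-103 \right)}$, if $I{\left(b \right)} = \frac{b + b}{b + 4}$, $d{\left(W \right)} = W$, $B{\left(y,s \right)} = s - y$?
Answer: $-75$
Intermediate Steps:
$I{\left(b \right)} = \frac{2 b}{4 + b}$
$I{\left(d{\left(4 \right)} \right)} B{\left(-28,-103 \right)} = 2 \cdot 4 \frac{1}{4 + 4} \left(-103 - -28\right) = 2 \cdot 4 \cdot \frac{1}{8} \left(-103 + 28\right) = 2 \cdot 4 \cdot \frac{1}{8} \left(-75\right) = 1 \left(-75\right) = -75$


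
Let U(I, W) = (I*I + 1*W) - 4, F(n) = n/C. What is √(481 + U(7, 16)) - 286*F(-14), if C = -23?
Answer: -4004/23 + √542 ≈ -150.81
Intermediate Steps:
F(n) = -n/23 (F(n) = n/(-23) = n*(-1/23) = -n/23)
U(I, W) = -4 + W + I² (U(I, W) = (I² + W) - 4 = (W + I²) - 4 = -4 + W + I²)
√(481 + U(7, 16)) - 286*F(-14) = √(481 + (-4 + 16 + 7²)) - (-286)*(-14)/23 = √(481 + (-4 + 16 + 49)) - 286*14/23 = √(481 + 61) - 4004/23 = √542 - 4004/23 = -4004/23 + √542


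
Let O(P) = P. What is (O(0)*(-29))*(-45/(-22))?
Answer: 0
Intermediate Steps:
(O(0)*(-29))*(-45/(-22)) = (0*(-29))*(-45/(-22)) = 0*(-45*(-1/22)) = 0*(45/22) = 0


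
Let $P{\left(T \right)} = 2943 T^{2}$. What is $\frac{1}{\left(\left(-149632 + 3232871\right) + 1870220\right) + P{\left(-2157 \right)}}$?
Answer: $\frac{1}{13697699466} \approx 7.3005 \cdot 10^{-11}$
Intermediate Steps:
$\frac{1}{\left(\left(-149632 + 3232871\right) + 1870220\right) + P{\left(-2157 \right)}} = \frac{1}{\left(\left(-149632 + 3232871\right) + 1870220\right) + 2943 \left(-2157\right)^{2}} = \frac{1}{\left(3083239 + 1870220\right) + 2943 \cdot 4652649} = \frac{1}{4953459 + 13692746007} = \frac{1}{13697699466}$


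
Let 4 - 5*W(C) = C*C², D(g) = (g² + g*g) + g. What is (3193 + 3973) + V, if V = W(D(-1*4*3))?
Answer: -20988742/5 ≈ -4.1977e+6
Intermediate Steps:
D(g) = g + 2*g² (D(g) = (g² + g²) + g = 2*g² + g = g + 2*g²)
W(C) = ⅘ - C³/5 (W(C) = ⅘ - C*C²/5 = ⅘ - C³/5)
V = -21024572/5 (V = ⅘ - (-1728*(1 + 2*(-1*4*3))³)/5 = ⅘ - (-1728*(1 + 2*(-4*3))³)/5 = ⅘ - (-1728*(1 + 2*(-12))³)/5 = ⅘ - (-1728*(1 - 24)³)/5 = ⅘ - (-12*(-23))³/5 = ⅘ - ⅕*276³ = ⅘ - ⅕*21024576 = ⅘ - 21024576/5 = -21024572/5 ≈ -4.2049e+6)
(3193 + 3973) + V = (3193 + 3973) - 21024572/5 = 7166 - 21024572/5 = -20988742/5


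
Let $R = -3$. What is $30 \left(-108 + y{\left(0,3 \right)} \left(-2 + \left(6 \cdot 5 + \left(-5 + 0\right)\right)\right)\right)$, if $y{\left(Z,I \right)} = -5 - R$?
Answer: $-4620$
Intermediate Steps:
$y{\left(Z,I \right)} = -2$ ($y{\left(Z,I \right)} = -5 - -3 = -5 + 3 = -2$)
$30 \left(-108 + y{\left(0,3 \right)} \left(-2 + \left(6 \cdot 5 + \left(-5 + 0\right)\right)\right)\right) = 30 \left(-108 - 2 \left(-2 + \left(6 \cdot 5 + \left(-5 + 0\right)\right)\right)\right) = 30 \left(-108 - 2 \left(-2 + \left(30 - 5\right)\right)\right) = 30 \left(-108 - 2 \left(-2 + 25\right)\right) = 30 \left(-108 - 46\right) = 30 \left(-154\right) = -4620$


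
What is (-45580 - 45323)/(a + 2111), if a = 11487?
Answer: -90903/13598 ≈ -6.6850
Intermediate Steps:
(-45580 - 45323)/(a + 2111) = (-45580 - 45323)/(11487 + 2111) = -90903/13598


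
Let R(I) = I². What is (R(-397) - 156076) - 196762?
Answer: -195229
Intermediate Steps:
(R(-397) - 156076) - 196762 = ((-397)² - 156076) - 196762 = (157609 - 156076) - 196762 = 1533 - 196762 = -195229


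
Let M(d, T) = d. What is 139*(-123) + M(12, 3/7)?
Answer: -17085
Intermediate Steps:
139*(-123) + M(12, 3/7) = 139*(-123) + 12 = -17097 + 12 = -17085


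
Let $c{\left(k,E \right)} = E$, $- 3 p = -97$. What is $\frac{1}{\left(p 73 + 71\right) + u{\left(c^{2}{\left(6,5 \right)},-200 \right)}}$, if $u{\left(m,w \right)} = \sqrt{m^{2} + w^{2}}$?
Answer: $\frac{21882}{52836811} - \frac{225 \sqrt{65}}{52836811} \approx 0.00037981$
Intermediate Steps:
$p = \frac{97}{3}$ ($p = \left(- \frac{1}{3}\right) \left(-97\right) = \frac{97}{3} \approx 32.333$)
$\frac{1}{\left(p 73 + 71\right) + u{\left(c^{2}{\left(6,5 \right)},-200 \right)}} = \frac{1}{\left(\frac{97}{3} \cdot 73 + 71\right) + \sqrt{\left(5^{2}\right)^{2} + \left(-200\right)^{2}}} = \frac{1}{\left(\frac{7081}{3} + 71\right) + \sqrt{25^{2} + 40000}} = \frac{1}{\frac{7294}{3} + \sqrt{625 + 40000}} = \frac{1}{\frac{7294}{3} + \sqrt{40625}} = \frac{1}{\frac{7294}{3} + 25 \sqrt{65}}$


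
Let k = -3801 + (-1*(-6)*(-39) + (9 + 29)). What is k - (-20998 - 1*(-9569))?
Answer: 7432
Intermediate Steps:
k = -3997 (k = -3801 + (6*(-39) + 38) = -3801 + (-234 + 38) = -3801 - 196 = -3997)
k - (-20998 - 1*(-9569)) = -3997 - (-20998 - 1*(-9569)) = -3997 - (-20998 + 9569) = -3997 - 1*(-11429) = -3997 + 11429 = 7432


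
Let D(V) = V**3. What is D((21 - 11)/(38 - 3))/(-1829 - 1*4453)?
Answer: -4/1077363 ≈ -3.7128e-6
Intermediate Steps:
D((21 - 11)/(38 - 3))/(-1829 - 1*4453) = ((21 - 11)/(38 - 3))**3/(-1829 - 1*4453) = (10/35)**3/(-1829 - 4453) = (10*(1/35))**3/(-6282) = (2/7)**3*(-1/6282) = (8/343)*(-1/6282) = -4/1077363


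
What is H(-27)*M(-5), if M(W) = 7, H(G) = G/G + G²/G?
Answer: -182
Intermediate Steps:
H(G) = 1 + G
H(-27)*M(-5) = (1 - 27)*7 = -26*7 = -182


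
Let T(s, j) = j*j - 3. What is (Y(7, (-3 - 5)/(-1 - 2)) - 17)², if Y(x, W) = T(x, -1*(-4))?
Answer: 16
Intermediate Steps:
T(s, j) = -3 + j² (T(s, j) = j² - 3 = -3 + j²)
Y(x, W) = 13 (Y(x, W) = -3 + (-1*(-4))² = -3 + 4² = -3 + 16 = 13)
(Y(7, (-3 - 5)/(-1 - 2)) - 17)² = (13 - 17)² = (-4)² = 16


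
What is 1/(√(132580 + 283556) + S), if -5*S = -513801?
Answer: 856335/87993688067 - 50*√104034/263981064201 ≈ 9.6707e-6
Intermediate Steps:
S = 513801/5 (S = -⅕*(-513801) = 513801/5 ≈ 1.0276e+5)
1/(√(132580 + 283556) + S) = 1/(√(132580 + 283556) + 513801/5) = 1/(√416136 + 513801/5) = 1/(2*√104034 + 513801/5) = 1/(513801/5 + 2*√104034)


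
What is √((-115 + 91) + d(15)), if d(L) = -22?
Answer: I*√46 ≈ 6.7823*I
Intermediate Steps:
√((-115 + 91) + d(15)) = √((-115 + 91) - 22) = √(-24 - 22) = √(-46) = I*√46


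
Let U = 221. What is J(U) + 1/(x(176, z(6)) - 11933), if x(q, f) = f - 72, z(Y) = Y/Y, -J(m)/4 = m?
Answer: -10611537/12004 ≈ -884.00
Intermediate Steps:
J(m) = -4*m
z(Y) = 1
x(q, f) = -72 + f
J(U) + 1/(x(176, z(6)) - 11933) = -4*221 + 1/((-72 + 1) - 11933) = -884 + 1/(-71 - 11933) = -884 + 1/(-12004) = -884 - 1/12004 = -10611537/12004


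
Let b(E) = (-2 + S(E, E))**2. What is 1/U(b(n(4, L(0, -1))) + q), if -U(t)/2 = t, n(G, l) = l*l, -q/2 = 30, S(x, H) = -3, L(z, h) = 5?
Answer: 1/70 ≈ 0.014286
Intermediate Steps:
q = -60 (q = -2*30 = -60)
n(G, l) = l**2
b(E) = 25 (b(E) = (-2 - 3)**2 = (-5)**2 = 25)
U(t) = -2*t
1/U(b(n(4, L(0, -1))) + q) = 1/(-2*(25 - 60)) = 1/(-2*(-35)) = 1/70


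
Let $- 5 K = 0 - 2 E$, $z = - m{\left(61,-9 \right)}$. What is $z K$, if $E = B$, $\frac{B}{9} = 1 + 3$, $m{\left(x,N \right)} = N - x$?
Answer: $1008$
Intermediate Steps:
$B = 36$ ($B = 9 \left(1 + 3\right) = 9 \cdot 4 = 36$)
$E = 36$
$z = 70$ ($z = - (-9 - 61) = \left(-1\right) \left(-70\right) = 70$)
$K = \frac{72}{5}$ ($K = - \frac{0 - 72}{5} = \left(- \frac{1}{5}\right) \left(-72\right) = \frac{72}{5} \approx 14.4$)
$z K = 70 \cdot \frac{72}{5} = 1008$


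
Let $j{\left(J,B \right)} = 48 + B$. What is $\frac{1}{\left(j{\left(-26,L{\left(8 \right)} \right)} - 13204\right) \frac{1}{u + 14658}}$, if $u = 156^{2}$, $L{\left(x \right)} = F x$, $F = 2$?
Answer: $- \frac{6499}{2190} \approx -2.9676$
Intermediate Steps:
$L{\left(x \right)} = 2 x$
$u = 24336$
$\frac{1}{\left(j{\left(-26,L{\left(8 \right)} \right)} - 13204\right) \frac{1}{u + 14658}} = \frac{1}{\left(\left(48 + 2 \cdot 8\right) - 13204\right) \frac{1}{24336 + 14658}} = \frac{1}{\left(\left(48 + 16\right) - 13204\right) \frac{1}{38994}} = \frac{1}{\left(64 - 13204\right) \frac{1}{38994}} = \frac{1}{\left(-13140\right) \frac{1}{38994}} = \frac{1}{- \frac{2190}{6499}} = - \frac{6499}{2190}$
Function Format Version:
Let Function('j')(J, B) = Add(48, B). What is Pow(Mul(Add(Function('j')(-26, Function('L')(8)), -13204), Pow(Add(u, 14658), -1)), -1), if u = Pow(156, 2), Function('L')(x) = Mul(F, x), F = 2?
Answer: Rational(-6499, 2190) ≈ -2.9676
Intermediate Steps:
Function('L')(x) = Mul(2, x)
u = 24336
Pow(Mul(Add(Function('j')(-26, Function('L')(8)), -13204), Pow(Add(u, 14658), -1)), -1) = Pow(Mul(Add(Add(48, Mul(2, 8)), -13204), Pow(Add(24336, 14658), -1)), -1) = Pow(Mul(Add(Add(48, 16), -13204), Pow(38994, -1)), -1) = Pow(Mul(Add(64, -13204), Rational(1, 38994)), -1) = Pow(Mul(-13140, Rational(1, 38994)), -1) = Pow(Rational(-2190, 6499), -1) = Rational(-6499, 2190)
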